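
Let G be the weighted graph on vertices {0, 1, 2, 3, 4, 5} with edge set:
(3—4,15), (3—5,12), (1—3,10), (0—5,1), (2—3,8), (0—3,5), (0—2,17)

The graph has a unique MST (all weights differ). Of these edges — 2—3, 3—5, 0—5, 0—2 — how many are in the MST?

Kruskal: consider edges lightest-first.
0—5 (1): add — endpoints in different components.
0—3 (5): add — endpoints in different components.
2—3 (8): add — endpoints in different components.
1—3 (10): add — endpoints in different components.
3—5 (12): skip — 3 and 5 already connected.
3—4 (15): add — endpoints in different components.
MST edge set: {0—5, 0—3, 2—3, 1—3, 3—4}.
Of the listed edges, {2—3, 0—5} are in the MST → 2.

2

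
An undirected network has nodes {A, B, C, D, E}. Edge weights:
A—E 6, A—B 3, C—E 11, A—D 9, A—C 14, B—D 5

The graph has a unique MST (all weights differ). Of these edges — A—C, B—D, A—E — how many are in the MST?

Sort edges by weight, then run Kruskal:
A—B (3): add. Components now {A,B} {C} {D} {E}
B—D (5): add. Components now {A,B,D} {C} {E}
A—E (6): add. Components now {A,B,D,E} {C}
A—D (9): skip — A and D already connected.
C—E (11): add. Components now {A,B,C,D,E}
MST edge set: {A—B, B—D, A—E, C—E}.
Of the listed edges, {B—D, A—E} are in the MST → 2.

2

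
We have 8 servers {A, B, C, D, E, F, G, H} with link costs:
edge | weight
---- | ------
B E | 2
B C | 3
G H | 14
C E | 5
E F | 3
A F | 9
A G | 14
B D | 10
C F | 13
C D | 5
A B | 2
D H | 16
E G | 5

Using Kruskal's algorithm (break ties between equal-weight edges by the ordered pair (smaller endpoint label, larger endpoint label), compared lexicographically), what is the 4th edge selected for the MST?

Sort edges by weight, then run Kruskal:
A B (2): add — endpoints in different components.
B E (2): add — endpoints in different components.
B C (3): add — endpoints in different components.
E F (3): add — endpoints in different components.
C D (5): add — endpoints in different components.
C E (5): skip — C and E already connected.
E G (5): add — endpoints in different components.
A F (9): skip — A and F already connected.
B D (10): skip — B and D already connected.
C F (13): skip — C and F already connected.
A G (14): skip — A and G already connected.
G H (14): add — endpoints in different components.
The 4th edge added is E F.

E-F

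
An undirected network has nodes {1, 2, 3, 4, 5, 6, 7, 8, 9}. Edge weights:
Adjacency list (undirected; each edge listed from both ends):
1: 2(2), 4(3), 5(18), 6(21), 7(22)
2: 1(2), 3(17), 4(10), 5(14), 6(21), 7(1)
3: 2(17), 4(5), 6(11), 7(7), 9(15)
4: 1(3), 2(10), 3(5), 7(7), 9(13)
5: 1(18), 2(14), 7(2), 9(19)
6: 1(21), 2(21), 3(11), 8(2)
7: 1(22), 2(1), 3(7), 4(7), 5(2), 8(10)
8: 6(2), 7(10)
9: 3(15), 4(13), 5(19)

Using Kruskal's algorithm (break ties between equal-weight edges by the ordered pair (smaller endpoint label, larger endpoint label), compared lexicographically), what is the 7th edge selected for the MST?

7-8

Kruskal: consider edges lightest-first.
2—7 (1): add — endpoints in different components.
1—2 (2): add — endpoints in different components.
5—7 (2): add — endpoints in different components.
6—8 (2): add — endpoints in different components.
1—4 (3): add — endpoints in different components.
3—4 (5): add — endpoints in different components.
3—7 (7): skip — 3 and 7 already connected.
4—7 (7): skip — 4 and 7 already connected.
2—4 (10): skip — 2 and 4 already connected.
7—8 (10): add — endpoints in different components.
3—6 (11): skip — 3 and 6 already connected.
4—9 (13): add — endpoints in different components.
The 7th edge added is 7—8.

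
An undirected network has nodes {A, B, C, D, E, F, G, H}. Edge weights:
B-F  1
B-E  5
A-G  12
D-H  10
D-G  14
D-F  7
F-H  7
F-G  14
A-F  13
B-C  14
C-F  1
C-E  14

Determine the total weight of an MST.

46

Prim's algorithm from A:
Step 1: frontier [A-G 12, A-F 13] → take A-G (12); add G.
Step 2: frontier [A-F 13, D-G 14, F-G 14] → take A-F (13); add F.
Step 3: frontier [B-F 1, C-F 1, D-F 7, F-H 7, D-G 14] → take B-F (1); add B.
Step 4: frontier [B-E 5, B-C 14, C-F 1, D-F 7, F-H 7, D-G 14] → take C-F (1); add C.
Step 5: frontier [B-E 5, C-E 14, D-F 7, F-H 7, D-G 14] → take B-E (5); add E.
Step 6: frontier [D-F 7, F-H 7, D-G 14] → take D-F (7); add D.
Step 7: frontier [D-H 10, F-H 7] → take F-H (7); add H.
MST edges: A-G, A-F, B-F, C-F, B-E, D-F, F-H; total weight 12+13+1+1+5+7+7 = 46.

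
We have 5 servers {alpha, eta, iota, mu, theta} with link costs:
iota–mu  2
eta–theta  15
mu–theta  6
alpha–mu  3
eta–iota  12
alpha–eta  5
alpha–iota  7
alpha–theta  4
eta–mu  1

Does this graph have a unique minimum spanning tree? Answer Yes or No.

Kruskal's algorithm — process edges by increasing weight (ties by edge label):
eta–mu (1): add. Components now {eta,mu} {iota} {alpha} {theta}
iota–mu (2): add. Components now {eta,iota,mu} {alpha} {theta}
alpha–mu (3): add. Components now {alpha,eta,iota,mu} {theta}
alpha–theta (4): add. Components now {alpha,eta,iota,mu,theta}
Every non-tree edge has weight strictly greater than the heaviest edge on the tree path between its endpoints, so the MST is unique.

Yes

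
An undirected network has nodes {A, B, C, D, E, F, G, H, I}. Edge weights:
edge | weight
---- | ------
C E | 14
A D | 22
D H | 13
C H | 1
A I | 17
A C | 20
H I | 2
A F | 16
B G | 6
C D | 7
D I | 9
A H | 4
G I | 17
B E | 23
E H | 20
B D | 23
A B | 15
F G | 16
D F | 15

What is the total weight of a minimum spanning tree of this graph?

64

Kruskal: consider edges lightest-first.
C H (1): add — endpoints in different components.
H I (2): add — endpoints in different components.
A H (4): add — endpoints in different components.
B G (6): add — endpoints in different components.
C D (7): add — endpoints in different components.
D I (9): skip — D and I already connected.
D H (13): skip — D and H already connected.
C E (14): add — endpoints in different components.
A B (15): add — endpoints in different components.
D F (15): add — endpoints in different components.
MST edges: C H, H I, A H, B G, C D, C E, A B, D F; total weight 1+2+4+6+7+14+15+15 = 64.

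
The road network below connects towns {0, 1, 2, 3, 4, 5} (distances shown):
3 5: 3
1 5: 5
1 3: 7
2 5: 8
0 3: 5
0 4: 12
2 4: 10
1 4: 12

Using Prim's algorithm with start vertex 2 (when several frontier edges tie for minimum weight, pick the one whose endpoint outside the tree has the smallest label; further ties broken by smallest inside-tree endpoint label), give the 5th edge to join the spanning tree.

Grow the tree from 2 using Prim:
Step 1: frontier [2 5 8, 2 4 10] → take 2 5 (8); add 5.
Step 2: frontier [2 4 10, 3 5 3, 1 5 5] → take 3 5 (3); add 3.
Step 3: frontier [2 4 10, 0 3 5, 1 3 7, 1 5 5] → take 0 3 (5); add 0.
Step 4: frontier [0 4 12, 2 4 10, 1 3 7, 1 5 5] → take 1 5 (5); add 1.
Step 5: frontier [0 4 12, 1 4 12, 2 4 10] → take 2 4 (10); add 4.
The 5th edge added is 2 4.

2-4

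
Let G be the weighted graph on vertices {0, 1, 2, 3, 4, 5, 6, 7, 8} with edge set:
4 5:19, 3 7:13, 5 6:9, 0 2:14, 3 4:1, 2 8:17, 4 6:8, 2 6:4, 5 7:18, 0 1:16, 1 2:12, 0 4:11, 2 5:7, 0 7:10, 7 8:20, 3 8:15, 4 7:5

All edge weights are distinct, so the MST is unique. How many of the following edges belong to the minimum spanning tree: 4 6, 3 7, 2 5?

Kruskal: consider edges lightest-first.
3 4 (1): add — endpoints in different components.
2 6 (4): add — endpoints in different components.
4 7 (5): add — endpoints in different components.
2 5 (7): add — endpoints in different components.
4 6 (8): add — endpoints in different components.
5 6 (9): skip — 5 and 6 already connected.
0 7 (10): add — endpoints in different components.
0 4 (11): skip — 0 and 4 already connected.
1 2 (12): add — endpoints in different components.
3 7 (13): skip — 3 and 7 already connected.
0 2 (14): skip — 0 and 2 already connected.
3 8 (15): add — endpoints in different components.
MST edge set: {3 4, 2 6, 4 7, 2 5, 4 6, 0 7, 1 2, 3 8}.
Of the listed edges, {4 6, 2 5} are in the MST → 2.

2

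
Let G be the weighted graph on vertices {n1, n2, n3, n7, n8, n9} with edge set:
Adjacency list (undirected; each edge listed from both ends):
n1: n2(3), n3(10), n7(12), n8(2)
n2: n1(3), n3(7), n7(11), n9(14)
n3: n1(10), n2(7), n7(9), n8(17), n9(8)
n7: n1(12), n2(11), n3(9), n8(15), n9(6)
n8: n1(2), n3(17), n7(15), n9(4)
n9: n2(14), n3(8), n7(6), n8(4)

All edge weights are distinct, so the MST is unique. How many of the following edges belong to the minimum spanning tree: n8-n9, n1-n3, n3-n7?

Kruskal's algorithm — process edges by increasing weight (ties by edge label):
n1-n8 (2): add. Components now {n2} {n3} {n7} {n1,n8} {n9}
n1-n2 (3): add. Components now {n1,n2,n8} {n3} {n7} {n9}
n8-n9 (4): add. Components now {n1,n2,n8,n9} {n3} {n7}
n7-n9 (6): add. Components now {n1,n2,n7,n8,n9} {n3}
n2-n3 (7): add. Components now {n1,n2,n3,n7,n8,n9}
MST edge set: {n1-n8, n1-n2, n8-n9, n7-n9, n2-n3}.
Of the listed edges, {n8-n9} are in the MST → 1.

1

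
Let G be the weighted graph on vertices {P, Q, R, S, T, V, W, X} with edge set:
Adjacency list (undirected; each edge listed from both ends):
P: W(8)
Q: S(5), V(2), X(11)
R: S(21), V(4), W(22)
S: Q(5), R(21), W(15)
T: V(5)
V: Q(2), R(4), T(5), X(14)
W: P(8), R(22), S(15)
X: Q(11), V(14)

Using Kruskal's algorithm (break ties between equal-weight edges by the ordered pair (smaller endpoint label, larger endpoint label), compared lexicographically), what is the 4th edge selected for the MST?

T-V

Kruskal's algorithm — process edges by increasing weight (ties by edge label):
Q—V (2): add — endpoints in different components.
R—V (4): add — endpoints in different components.
Q—S (5): add — endpoints in different components.
T—V (5): add — endpoints in different components.
P—W (8): add — endpoints in different components.
Q—X (11): add — endpoints in different components.
V—X (14): skip — V and X already connected.
S—W (15): add — endpoints in different components.
The 4th edge added is T—V.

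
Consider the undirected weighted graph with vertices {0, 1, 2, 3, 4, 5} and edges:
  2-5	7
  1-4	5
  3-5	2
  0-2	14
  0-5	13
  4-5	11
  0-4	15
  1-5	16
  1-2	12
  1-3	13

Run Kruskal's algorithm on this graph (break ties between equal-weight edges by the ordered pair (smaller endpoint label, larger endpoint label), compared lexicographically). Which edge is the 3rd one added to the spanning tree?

Sort edges by weight, then run Kruskal:
3-5 (2): add. Components now {0} {1} {2} {3,5} {4}
1-4 (5): add. Components now {0} {1,4} {2} {3,5}
2-5 (7): add. Components now {0} {1,4} {2,3,5}
4-5 (11): add. Components now {0} {1,2,3,4,5}
1-2 (12): skip — 1 and 2 already connected.
0-5 (13): add. Components now {0,1,2,3,4,5}
The 3rd edge added is 2-5.

2-5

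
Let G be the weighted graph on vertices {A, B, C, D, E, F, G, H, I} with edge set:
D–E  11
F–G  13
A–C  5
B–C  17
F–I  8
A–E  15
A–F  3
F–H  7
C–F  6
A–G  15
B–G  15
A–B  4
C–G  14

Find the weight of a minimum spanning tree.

66

Kruskal's algorithm — process edges by increasing weight (ties by edge label):
A–F (3): add — endpoints in different components.
A–B (4): add — endpoints in different components.
A–C (5): add — endpoints in different components.
C–F (6): skip — C and F already connected.
F–H (7): add — endpoints in different components.
F–I (8): add — endpoints in different components.
D–E (11): add — endpoints in different components.
F–G (13): add — endpoints in different components.
C–G (14): skip — C and G already connected.
A–E (15): add — endpoints in different components.
MST edges: A–F, A–B, A–C, F–H, F–I, D–E, F–G, A–E; total weight 3+4+5+7+8+11+13+15 = 66.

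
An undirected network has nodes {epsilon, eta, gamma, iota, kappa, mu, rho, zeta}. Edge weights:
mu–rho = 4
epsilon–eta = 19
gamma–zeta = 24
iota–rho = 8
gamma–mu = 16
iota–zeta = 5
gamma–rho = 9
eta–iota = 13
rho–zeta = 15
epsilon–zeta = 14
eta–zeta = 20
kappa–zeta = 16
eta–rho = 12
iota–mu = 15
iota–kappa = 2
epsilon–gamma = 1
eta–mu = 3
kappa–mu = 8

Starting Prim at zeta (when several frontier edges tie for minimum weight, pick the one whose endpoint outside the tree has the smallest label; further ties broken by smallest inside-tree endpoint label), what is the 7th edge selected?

Prim, starting at zeta.
Step 1: cheapest edge leaving the tree is iota–zeta (5); add iota.
Step 2: cheapest edge leaving the tree is iota–kappa (2); add kappa.
Step 3: cheapest edge leaving the tree is kappa–mu (8); add mu.
Step 4: cheapest edge leaving the tree is eta–mu (3); add eta.
Step 5: cheapest edge leaving the tree is mu–rho (4); add rho.
Step 6: cheapest edge leaving the tree is gamma–rho (9); add gamma.
Step 7: cheapest edge leaving the tree is epsilon–gamma (1); add epsilon.
The 7th edge added is epsilon–gamma.

epsilon-gamma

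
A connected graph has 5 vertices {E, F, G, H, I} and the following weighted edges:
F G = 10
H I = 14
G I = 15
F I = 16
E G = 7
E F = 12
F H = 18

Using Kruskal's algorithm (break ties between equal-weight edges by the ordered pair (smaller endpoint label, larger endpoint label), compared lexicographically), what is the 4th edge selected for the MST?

Sort edges by weight, then run Kruskal:
E G (7): add — endpoints in different components.
F G (10): add — endpoints in different components.
E F (12): skip — E and F already connected.
H I (14): add — endpoints in different components.
G I (15): add — endpoints in different components.
The 4th edge added is G I.

G-I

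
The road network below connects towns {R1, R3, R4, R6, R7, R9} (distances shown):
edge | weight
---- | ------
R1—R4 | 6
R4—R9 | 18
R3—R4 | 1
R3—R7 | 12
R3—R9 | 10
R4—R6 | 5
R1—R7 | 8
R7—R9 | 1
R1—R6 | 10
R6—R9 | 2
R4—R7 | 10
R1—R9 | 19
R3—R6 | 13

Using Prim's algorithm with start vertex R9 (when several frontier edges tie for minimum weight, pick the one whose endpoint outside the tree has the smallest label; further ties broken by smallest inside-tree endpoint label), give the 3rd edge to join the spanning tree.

Prim, starting at R9.
Step 1: frontier [R7—R9 1, R6—R9 2, R3—R9 10, R4—R9 18, R1—R9 19] → take R7—R9 (1); add R7.
Step 2: frontier [R1—R7 8, R4—R7 10, R3—R7 12, R6—R9 2, R3—R9 10, R4—R9 18, R1—R9 19] → take R6—R9 (2); add R6.
Step 3: frontier [R4—R6 5, R1—R6 10, R3—R6 13, R1—R7 8, R4—R7 10, R3—R7 12, R3—R9 10, R4—R9 18, R1—R9 19] → take R4—R6 (5); add R4.
Step 4: frontier [R3—R4 1, R1—R4 6, R1—R6 10, R3—R6 13, R1—R7 8, R3—R7 12, R3—R9 10, R1—R9 19] → take R3—R4 (1); add R3.
Step 5: frontier [R1—R4 6, R1—R6 10, R1—R7 8, R1—R9 19] → take R1—R4 (6); add R1.
The 3rd edge added is R4—R6.

R4-R6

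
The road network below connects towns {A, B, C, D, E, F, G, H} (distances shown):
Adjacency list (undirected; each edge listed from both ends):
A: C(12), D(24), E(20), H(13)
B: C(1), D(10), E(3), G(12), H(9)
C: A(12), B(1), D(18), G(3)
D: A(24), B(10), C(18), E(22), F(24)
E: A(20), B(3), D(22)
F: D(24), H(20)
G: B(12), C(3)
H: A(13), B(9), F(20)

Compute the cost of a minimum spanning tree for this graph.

Kruskal's algorithm — process edges by increasing weight (ties by edge label):
B–C (1): add — endpoints in different components.
B–E (3): add — endpoints in different components.
C–G (3): add — endpoints in different components.
B–H (9): add — endpoints in different components.
B–D (10): add — endpoints in different components.
A–C (12): add — endpoints in different components.
B–G (12): skip — B and G already connected.
A–H (13): skip — A and H already connected.
C–D (18): skip — C and D already connected.
A–E (20): skip — A and E already connected.
F–H (20): add — endpoints in different components.
MST edges: B–C, B–E, C–G, B–H, B–D, A–C, F–H; total weight 1+3+3+9+10+12+20 = 58.

58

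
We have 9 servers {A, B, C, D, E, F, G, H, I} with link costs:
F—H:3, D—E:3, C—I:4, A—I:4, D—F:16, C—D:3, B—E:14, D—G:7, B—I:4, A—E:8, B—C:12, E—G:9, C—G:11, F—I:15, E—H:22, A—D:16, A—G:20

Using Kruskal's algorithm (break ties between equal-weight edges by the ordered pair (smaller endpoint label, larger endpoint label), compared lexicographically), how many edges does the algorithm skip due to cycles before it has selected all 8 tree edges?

Kruskal's algorithm — process edges by increasing weight (ties by edge label):
C—D (3): add — endpoints in different components.
D—E (3): add — endpoints in different components.
F—H (3): add — endpoints in different components.
A—I (4): add — endpoints in different components.
B—I (4): add — endpoints in different components.
C—I (4): add — endpoints in different components.
D—G (7): add — endpoints in different components.
A—E (8): skip — A and E already connected.
E—G (9): skip — E and G already connected.
C—G (11): skip — C and G already connected.
B—C (12): skip — B and C already connected.
B—E (14): skip — B and E already connected.
F—I (15): add — endpoints in different components.
Edges rejected before the tree was complete: 5.

5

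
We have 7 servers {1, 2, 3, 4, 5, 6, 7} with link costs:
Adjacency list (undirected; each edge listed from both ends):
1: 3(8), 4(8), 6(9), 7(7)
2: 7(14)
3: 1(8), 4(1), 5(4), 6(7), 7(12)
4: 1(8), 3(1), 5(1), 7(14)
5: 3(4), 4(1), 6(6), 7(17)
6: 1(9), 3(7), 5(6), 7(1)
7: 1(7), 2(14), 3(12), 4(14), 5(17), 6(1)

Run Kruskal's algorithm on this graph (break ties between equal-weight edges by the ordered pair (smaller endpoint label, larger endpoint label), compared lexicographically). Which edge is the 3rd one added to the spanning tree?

Kruskal's algorithm — process edges by increasing weight (ties by edge label):
3–4 (1): add. Components now {1} {2} {3,4} {5} {6} {7}
4–5 (1): add. Components now {1} {2} {3,4,5} {6} {7}
6–7 (1): add. Components now {1} {2} {3,4,5} {6,7}
3–5 (4): skip — 3 and 5 already connected.
5–6 (6): add. Components now {1} {2} {3,4,5,6,7}
1–7 (7): add. Components now {1,3,4,5,6,7} {2}
3–6 (7): skip — 3 and 6 already connected.
1–3 (8): skip — 1 and 3 already connected.
1–4 (8): skip — 1 and 4 already connected.
1–6 (9): skip — 1 and 6 already connected.
3–7 (12): skip — 3 and 7 already connected.
2–7 (14): add. Components now {1,2,3,4,5,6,7}
The 3rd edge added is 6–7.

6-7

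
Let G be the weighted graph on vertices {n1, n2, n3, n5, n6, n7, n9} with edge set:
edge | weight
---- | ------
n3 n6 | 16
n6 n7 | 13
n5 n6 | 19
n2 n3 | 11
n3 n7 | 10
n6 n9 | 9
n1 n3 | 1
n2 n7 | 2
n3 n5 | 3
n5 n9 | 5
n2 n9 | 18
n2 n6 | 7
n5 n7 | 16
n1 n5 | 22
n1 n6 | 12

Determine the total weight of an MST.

Grow the tree from n9 using Prim:
Step 1: cheapest edge leaving the tree is n5 n9 (5); add n5.
Step 2: cheapest edge leaving the tree is n3 n5 (3); add n3.
Step 3: cheapest edge leaving the tree is n1 n3 (1); add n1.
Step 4: cheapest edge leaving the tree is n6 n9 (9); add n6.
Step 5: cheapest edge leaving the tree is n2 n6 (7); add n2.
Step 6: cheapest edge leaving the tree is n2 n7 (2); add n7.
MST edges: n5 n9, n3 n5, n1 n3, n6 n9, n2 n6, n2 n7; total weight 5+3+1+9+7+2 = 27.

27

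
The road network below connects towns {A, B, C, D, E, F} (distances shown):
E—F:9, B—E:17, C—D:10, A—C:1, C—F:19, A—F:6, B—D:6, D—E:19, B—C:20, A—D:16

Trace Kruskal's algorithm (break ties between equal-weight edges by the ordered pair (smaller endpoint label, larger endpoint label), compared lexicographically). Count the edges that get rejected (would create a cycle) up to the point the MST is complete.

0

Kruskal: consider edges lightest-first.
A—C (1): add. Components now {A,C} {B} {D} {E} {F}
A—F (6): add. Components now {A,C,F} {B} {D} {E}
B—D (6): add. Components now {A,C,F} {B,D} {E}
E—F (9): add. Components now {A,C,E,F} {B,D}
C—D (10): add. Components now {A,B,C,D,E,F}
Edges rejected before the tree was complete: 0.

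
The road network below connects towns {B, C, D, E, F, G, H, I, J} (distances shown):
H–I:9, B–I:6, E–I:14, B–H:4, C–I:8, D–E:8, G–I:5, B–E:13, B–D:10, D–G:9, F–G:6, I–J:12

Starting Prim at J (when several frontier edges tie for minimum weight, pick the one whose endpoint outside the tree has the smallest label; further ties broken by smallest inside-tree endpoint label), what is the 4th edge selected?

B-H

Grow the tree from J using Prim:
Step 1: cheapest edge leaving the tree is I–J (12); add I.
Step 2: cheapest edge leaving the tree is G–I (5); add G.
Step 3: cheapest edge leaving the tree is B–I (6); add B.
Step 4: cheapest edge leaving the tree is B–H (4); add H.
Step 5: cheapest edge leaving the tree is F–G (6); add F.
Step 6: cheapest edge leaving the tree is C–I (8); add C.
Step 7: cheapest edge leaving the tree is D–G (9); add D.
Step 8: cheapest edge leaving the tree is D–E (8); add E.
The 4th edge added is B–H.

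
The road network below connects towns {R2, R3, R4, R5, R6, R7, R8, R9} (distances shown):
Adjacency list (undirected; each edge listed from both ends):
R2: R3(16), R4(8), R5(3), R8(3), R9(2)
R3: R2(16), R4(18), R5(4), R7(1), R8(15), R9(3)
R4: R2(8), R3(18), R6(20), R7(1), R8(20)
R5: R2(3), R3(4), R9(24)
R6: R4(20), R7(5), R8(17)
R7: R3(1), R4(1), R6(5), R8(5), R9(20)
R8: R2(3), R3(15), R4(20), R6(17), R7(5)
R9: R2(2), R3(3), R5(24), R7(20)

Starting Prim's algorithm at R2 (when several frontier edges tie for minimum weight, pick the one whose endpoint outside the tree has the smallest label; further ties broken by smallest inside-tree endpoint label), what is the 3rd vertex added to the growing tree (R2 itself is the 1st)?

Prim, starting at R2.
Step 1: cheapest edge leaving the tree is R2-R9 (2); add R9.
Step 2: cheapest edge leaving the tree is R3-R9 (3); add R3.
Step 3: cheapest edge leaving the tree is R3-R7 (1); add R7.
Step 4: cheapest edge leaving the tree is R4-R7 (1); add R4.
Step 5: cheapest edge leaving the tree is R2-R5 (3); add R5.
Step 6: cheapest edge leaving the tree is R2-R8 (3); add R8.
Step 7: cheapest edge leaving the tree is R6-R7 (5); add R6.
Vertex order: R2, R9, R3, R7, R4, R5, R8, R6. The 3rd vertex is R3.

R3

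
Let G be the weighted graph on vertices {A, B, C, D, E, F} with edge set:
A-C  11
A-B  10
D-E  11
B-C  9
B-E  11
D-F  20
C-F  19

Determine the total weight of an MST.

Prim, starting at F.
Step 1: frontier [C-F 19, D-F 20] → take C-F (19); add C.
Step 2: frontier [B-C 9, A-C 11, D-F 20] → take B-C (9); add B.
Step 3: frontier [A-B 10, B-E 11, A-C 11, D-F 20] → take A-B (10); add A.
Step 4: frontier [B-E 11, D-F 20] → take B-E (11); add E.
Step 5: frontier [D-E 11, D-F 20] → take D-E (11); add D.
MST edges: C-F, B-C, A-B, B-E, D-E; total weight 19+9+10+11+11 = 60.

60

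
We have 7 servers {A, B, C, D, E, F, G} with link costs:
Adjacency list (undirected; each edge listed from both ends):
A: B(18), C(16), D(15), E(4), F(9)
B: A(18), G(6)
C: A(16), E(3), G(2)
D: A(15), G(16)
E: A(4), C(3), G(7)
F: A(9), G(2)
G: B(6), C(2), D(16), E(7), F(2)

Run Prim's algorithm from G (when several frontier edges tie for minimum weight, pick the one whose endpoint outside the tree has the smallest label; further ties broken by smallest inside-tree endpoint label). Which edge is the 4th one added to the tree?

Prim, starting at G.
Step 1: frontier [C G 2, F G 2, B G 6, E G 7, D G 16] → take C G (2); add C.
Step 2: frontier [C E 3, A C 16, F G 2, B G 6, E G 7, D G 16] → take F G (2); add F.
Step 3: frontier [C E 3, A C 16, A F 9, B G 6, E G 7, D G 16] → take C E (3); add E.
Step 4: frontier [A C 16, A E 4, A F 9, B G 6, D G 16] → take A E (4); add A.
Step 5: frontier [A D 15, A B 18, B G 6, D G 16] → take B G (6); add B.
Step 6: frontier [A D 15, D G 16] → take A D (15); add D.
The 4th edge added is A E.

A-E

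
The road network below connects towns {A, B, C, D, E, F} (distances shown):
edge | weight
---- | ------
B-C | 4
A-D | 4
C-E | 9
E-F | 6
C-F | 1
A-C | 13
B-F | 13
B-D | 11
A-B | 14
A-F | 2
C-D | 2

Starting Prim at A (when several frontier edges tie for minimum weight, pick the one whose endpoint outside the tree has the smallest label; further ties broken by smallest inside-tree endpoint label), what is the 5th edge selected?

E-F

Prim's algorithm from A:
Step 1: cheapest edge leaving the tree is A-F (2); add F.
Step 2: cheapest edge leaving the tree is C-F (1); add C.
Step 3: cheapest edge leaving the tree is C-D (2); add D.
Step 4: cheapest edge leaving the tree is B-C (4); add B.
Step 5: cheapest edge leaving the tree is E-F (6); add E.
The 5th edge added is E-F.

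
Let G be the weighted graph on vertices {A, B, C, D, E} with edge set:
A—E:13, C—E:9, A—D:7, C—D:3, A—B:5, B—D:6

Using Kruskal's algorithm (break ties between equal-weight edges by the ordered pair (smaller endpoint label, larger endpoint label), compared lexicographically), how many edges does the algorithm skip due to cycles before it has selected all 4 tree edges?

1

Sort edges by weight, then run Kruskal:
C—D (3): add. Components now {A} {B} {C,D} {E}
A—B (5): add. Components now {A,B} {C,D} {E}
B—D (6): add. Components now {A,B,C,D} {E}
A—D (7): skip — A and D already connected.
C—E (9): add. Components now {A,B,C,D,E}
Edges rejected before the tree was complete: 1.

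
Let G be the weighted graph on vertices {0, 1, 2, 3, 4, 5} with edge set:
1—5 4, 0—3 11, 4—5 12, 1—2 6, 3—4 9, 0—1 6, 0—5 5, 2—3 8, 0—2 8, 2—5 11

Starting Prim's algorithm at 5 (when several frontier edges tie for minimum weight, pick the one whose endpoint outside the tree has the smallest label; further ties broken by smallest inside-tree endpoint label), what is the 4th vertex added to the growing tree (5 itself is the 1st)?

Prim's algorithm from 5:
Step 1: frontier [1—5 4, 0—5 5, 2—5 11, 4—5 12] → take 1—5 (4); add 1.
Step 2: frontier [0—1 6, 1—2 6, 0—5 5, 2—5 11, 4—5 12] → take 0—5 (5); add 0.
Step 3: frontier [0—2 8, 0—3 11, 1—2 6, 2—5 11, 4—5 12] → take 1—2 (6); add 2.
Step 4: frontier [0—3 11, 2—3 8, 4—5 12] → take 2—3 (8); add 3.
Step 5: frontier [3—4 9, 4—5 12] → take 3—4 (9); add 4.
Vertex order: 5, 1, 0, 2, 3, 4. The 4th vertex is 2.

2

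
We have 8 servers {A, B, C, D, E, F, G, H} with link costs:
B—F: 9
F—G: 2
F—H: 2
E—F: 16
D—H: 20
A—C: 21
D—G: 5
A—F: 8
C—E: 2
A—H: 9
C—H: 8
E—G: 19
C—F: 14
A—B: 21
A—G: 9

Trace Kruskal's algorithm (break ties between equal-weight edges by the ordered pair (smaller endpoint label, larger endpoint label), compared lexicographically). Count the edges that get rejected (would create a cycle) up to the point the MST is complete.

Sort edges by weight, then run Kruskal:
C—E (2): add — endpoints in different components.
F—G (2): add — endpoints in different components.
F—H (2): add — endpoints in different components.
D—G (5): add — endpoints in different components.
A—F (8): add — endpoints in different components.
C—H (8): add — endpoints in different components.
A—G (9): skip — A and G already connected.
A—H (9): skip — A and H already connected.
B—F (9): add — endpoints in different components.
Edges rejected before the tree was complete: 2.

2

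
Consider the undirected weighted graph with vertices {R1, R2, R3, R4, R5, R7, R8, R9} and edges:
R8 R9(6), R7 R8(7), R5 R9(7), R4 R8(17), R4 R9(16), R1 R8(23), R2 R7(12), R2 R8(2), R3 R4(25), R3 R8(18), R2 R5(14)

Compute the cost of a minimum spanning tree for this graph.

79

Sort edges by weight, then run Kruskal:
R2 R8 (2): add — endpoints in different components.
R8 R9 (6): add — endpoints in different components.
R5 R9 (7): add — endpoints in different components.
R7 R8 (7): add — endpoints in different components.
R2 R7 (12): skip — R2 and R7 already connected.
R2 R5 (14): skip — R5 and R2 already connected.
R4 R9 (16): add — endpoints in different components.
R4 R8 (17): skip — R4 and R8 already connected.
R3 R8 (18): add — endpoints in different components.
R1 R8 (23): add — endpoints in different components.
MST edges: R2 R8, R8 R9, R5 R9, R7 R8, R4 R9, R3 R8, R1 R8; total weight 2+6+7+7+16+18+23 = 79.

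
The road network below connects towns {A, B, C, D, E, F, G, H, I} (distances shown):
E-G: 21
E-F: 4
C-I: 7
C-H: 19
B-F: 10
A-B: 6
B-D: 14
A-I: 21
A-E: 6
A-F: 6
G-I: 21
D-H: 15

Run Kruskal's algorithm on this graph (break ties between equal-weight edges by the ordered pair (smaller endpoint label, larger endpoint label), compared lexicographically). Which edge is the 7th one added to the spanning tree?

C-H

Sort edges by weight, then run Kruskal:
E-F (4): add — endpoints in different components.
A-B (6): add — endpoints in different components.
A-E (6): add — endpoints in different components.
A-F (6): skip — A and F already connected.
C-I (7): add — endpoints in different components.
B-F (10): skip — B and F already connected.
B-D (14): add — endpoints in different components.
D-H (15): add — endpoints in different components.
C-H (19): add — endpoints in different components.
A-I (21): skip — A and I already connected.
E-G (21): add — endpoints in different components.
The 7th edge added is C-H.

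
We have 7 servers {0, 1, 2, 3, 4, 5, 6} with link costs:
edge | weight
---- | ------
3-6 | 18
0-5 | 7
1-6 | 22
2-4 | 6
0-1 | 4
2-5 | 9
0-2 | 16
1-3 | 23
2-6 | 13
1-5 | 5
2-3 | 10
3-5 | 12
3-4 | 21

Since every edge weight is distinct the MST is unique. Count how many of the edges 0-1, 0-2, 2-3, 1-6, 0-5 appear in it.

Kruskal's algorithm — process edges by increasing weight (ties by edge label):
0-1 (4): add — endpoints in different components.
1-5 (5): add — endpoints in different components.
2-4 (6): add — endpoints in different components.
0-5 (7): skip — 0 and 5 already connected.
2-5 (9): add — endpoints in different components.
2-3 (10): add — endpoints in different components.
3-5 (12): skip — 3 and 5 already connected.
2-6 (13): add — endpoints in different components.
MST edge set: {0-1, 1-5, 2-4, 2-5, 2-3, 2-6}.
Of the listed edges, {0-1, 2-3} are in the MST → 2.

2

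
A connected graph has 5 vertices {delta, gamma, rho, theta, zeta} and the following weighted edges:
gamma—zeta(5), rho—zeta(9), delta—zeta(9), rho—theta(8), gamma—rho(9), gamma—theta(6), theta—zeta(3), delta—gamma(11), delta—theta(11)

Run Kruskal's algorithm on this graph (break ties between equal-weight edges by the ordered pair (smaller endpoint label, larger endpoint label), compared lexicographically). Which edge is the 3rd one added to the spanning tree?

rho-theta

Kruskal's algorithm — process edges by increasing weight (ties by edge label):
theta—zeta (3): add. Components now {theta,zeta} {gamma} {delta} {rho}
gamma—zeta (5): add. Components now {gamma,theta,zeta} {delta} {rho}
gamma—theta (6): skip — theta and gamma already connected.
rho—theta (8): add. Components now {gamma,rho,theta,zeta} {delta}
delta—zeta (9): add. Components now {delta,gamma,rho,theta,zeta}
The 3rd edge added is rho—theta.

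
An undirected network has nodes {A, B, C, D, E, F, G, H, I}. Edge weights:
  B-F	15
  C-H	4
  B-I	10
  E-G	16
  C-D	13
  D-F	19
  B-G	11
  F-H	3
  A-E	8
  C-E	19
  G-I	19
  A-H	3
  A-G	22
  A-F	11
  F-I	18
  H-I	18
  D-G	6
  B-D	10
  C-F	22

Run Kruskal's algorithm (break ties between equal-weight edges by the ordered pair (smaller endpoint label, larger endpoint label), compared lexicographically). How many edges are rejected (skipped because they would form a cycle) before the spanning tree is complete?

Kruskal's algorithm — process edges by increasing weight (ties by edge label):
A-H (3): add — endpoints in different components.
F-H (3): add — endpoints in different components.
C-H (4): add — endpoints in different components.
D-G (6): add — endpoints in different components.
A-E (8): add — endpoints in different components.
B-D (10): add — endpoints in different components.
B-I (10): add — endpoints in different components.
A-F (11): skip — A and F already connected.
B-G (11): skip — B and G already connected.
C-D (13): add — endpoints in different components.
Edges rejected before the tree was complete: 2.

2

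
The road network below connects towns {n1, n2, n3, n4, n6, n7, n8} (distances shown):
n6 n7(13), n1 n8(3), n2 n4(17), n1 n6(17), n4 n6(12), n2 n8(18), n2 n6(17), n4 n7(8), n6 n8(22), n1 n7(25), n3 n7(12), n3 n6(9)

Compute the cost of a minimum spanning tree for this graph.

Prim, starting at n7.
Step 1: frontier [n4 n7 8, n3 n7 12, n6 n7 13, n1 n7 25] → take n4 n7 (8); add n4.
Step 2: frontier [n4 n6 12, n2 n4 17, n3 n7 12, n6 n7 13, n1 n7 25] → take n3 n7 (12); add n3.
Step 3: frontier [n3 n6 9, n4 n6 12, n2 n4 17, n6 n7 13, n1 n7 25] → take n3 n6 (9); add n6.
Step 4: frontier [n2 n4 17, n1 n6 17, n2 n6 17, n6 n8 22, n1 n7 25] → take n1 n6 (17); add n1.
Step 5: frontier [n1 n8 3, n2 n4 17, n2 n6 17, n6 n8 22] → take n1 n8 (3); add n8.
Step 6: frontier [n2 n4 17, n2 n6 17, n2 n8 18] → take n2 n4 (17); add n2.
MST edges: n4 n7, n3 n7, n3 n6, n1 n6, n1 n8, n2 n4; total weight 8+12+9+17+3+17 = 66.

66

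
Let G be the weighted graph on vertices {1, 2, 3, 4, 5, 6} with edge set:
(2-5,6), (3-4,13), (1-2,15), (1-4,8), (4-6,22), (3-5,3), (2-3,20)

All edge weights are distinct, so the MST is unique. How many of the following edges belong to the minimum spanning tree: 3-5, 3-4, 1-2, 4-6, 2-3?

Kruskal's algorithm — process edges by increasing weight (ties by edge label):
3-5 (3): add — endpoints in different components.
2-5 (6): add — endpoints in different components.
1-4 (8): add — endpoints in different components.
3-4 (13): add — endpoints in different components.
1-2 (15): skip — 1 and 2 already connected.
2-3 (20): skip — 2 and 3 already connected.
4-6 (22): add — endpoints in different components.
MST edge set: {3-5, 2-5, 1-4, 3-4, 4-6}.
Of the listed edges, {3-5, 3-4, 4-6} are in the MST → 3.

3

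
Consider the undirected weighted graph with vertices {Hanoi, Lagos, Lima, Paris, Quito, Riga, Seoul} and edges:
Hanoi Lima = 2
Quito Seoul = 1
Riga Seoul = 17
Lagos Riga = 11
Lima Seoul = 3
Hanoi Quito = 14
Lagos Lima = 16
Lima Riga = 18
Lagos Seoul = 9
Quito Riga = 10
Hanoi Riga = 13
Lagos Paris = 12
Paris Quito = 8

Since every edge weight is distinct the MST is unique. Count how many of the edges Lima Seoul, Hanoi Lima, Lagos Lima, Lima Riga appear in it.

2

Kruskal: consider edges lightest-first.
Quito Seoul (1): add. Components now {Quito,Seoul} {Paris} {Lima} {Lagos} {Riga} {Hanoi}
Hanoi Lima (2): add. Components now {Quito,Seoul} {Paris} {Hanoi,Lima} {Lagos} {Riga}
Lima Seoul (3): add. Components now {Hanoi,Lima,Quito,Seoul} {Paris} {Lagos} {Riga}
Paris Quito (8): add. Components now {Hanoi,Lima,Paris,Quito,Seoul} {Lagos} {Riga}
Lagos Seoul (9): add. Components now {Hanoi,Lagos,Lima,Paris,Quito,Seoul} {Riga}
Quito Riga (10): add. Components now {Hanoi,Lagos,Lima,Paris,Quito,Riga,Seoul}
MST edge set: {Quito Seoul, Hanoi Lima, Lima Seoul, Paris Quito, Lagos Seoul, Quito Riga}.
Of the listed edges, {Lima Seoul, Hanoi Lima} are in the MST → 2.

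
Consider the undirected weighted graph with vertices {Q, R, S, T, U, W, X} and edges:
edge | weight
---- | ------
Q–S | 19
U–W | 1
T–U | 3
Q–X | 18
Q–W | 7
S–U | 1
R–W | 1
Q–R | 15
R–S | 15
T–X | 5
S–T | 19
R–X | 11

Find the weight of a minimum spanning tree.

Kruskal: consider edges lightest-first.
R–W (1): add. Components now {R,W} {X} {S} {U} {T} {Q}
S–U (1): add. Components now {R,W} {X} {S,U} {T} {Q}
U–W (1): add. Components now {R,S,U,W} {X} {T} {Q}
T–U (3): add. Components now {R,S,T,U,W} {X} {Q}
T–X (5): add. Components now {R,S,T,U,W,X} {Q}
Q–W (7): add. Components now {Q,R,S,T,U,W,X}
MST edges: R–W, S–U, U–W, T–U, T–X, Q–W; total weight 1+1+1+3+5+7 = 18.

18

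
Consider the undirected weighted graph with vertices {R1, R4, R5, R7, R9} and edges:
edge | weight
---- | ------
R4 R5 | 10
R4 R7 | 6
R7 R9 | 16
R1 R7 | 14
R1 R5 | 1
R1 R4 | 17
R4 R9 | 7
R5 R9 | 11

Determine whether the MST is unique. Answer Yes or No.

Sort edges by weight, then run Kruskal:
R1 R5 (1): add — endpoints in different components.
R4 R7 (6): add — endpoints in different components.
R4 R9 (7): add — endpoints in different components.
R4 R5 (10): add — endpoints in different components.
Every non-tree edge has weight strictly greater than the heaviest edge on the tree path between its endpoints, so the MST is unique.

Yes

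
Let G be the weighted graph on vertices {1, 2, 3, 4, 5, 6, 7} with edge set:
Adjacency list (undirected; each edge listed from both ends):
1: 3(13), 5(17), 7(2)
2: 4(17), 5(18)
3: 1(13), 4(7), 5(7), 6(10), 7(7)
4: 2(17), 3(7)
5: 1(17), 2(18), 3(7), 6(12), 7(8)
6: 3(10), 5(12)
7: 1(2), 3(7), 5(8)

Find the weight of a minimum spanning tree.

Prim's algorithm from 4:
Step 1: frontier [3-4 7, 2-4 17] → take 3-4 (7); add 3.
Step 2: frontier [3-5 7, 3-7 7, 3-6 10, 1-3 13, 2-4 17] → take 3-5 (7); add 5.
Step 3: frontier [3-7 7, 3-6 10, 1-3 13, 2-4 17, 5-7 8, 5-6 12, 1-5 17, 2-5 18] → take 3-7 (7); add 7.
Step 4: frontier [3-6 10, 1-3 13, 2-4 17, 5-6 12, 1-5 17, 2-5 18, 1-7 2] → take 1-7 (2); add 1.
Step 5: frontier [3-6 10, 2-4 17, 5-6 12, 2-5 18] → take 3-6 (10); add 6.
Step 6: frontier [2-4 17, 2-5 18] → take 2-4 (17); add 2.
MST edges: 3-4, 3-5, 3-7, 1-7, 3-6, 2-4; total weight 7+7+7+2+10+17 = 50.

50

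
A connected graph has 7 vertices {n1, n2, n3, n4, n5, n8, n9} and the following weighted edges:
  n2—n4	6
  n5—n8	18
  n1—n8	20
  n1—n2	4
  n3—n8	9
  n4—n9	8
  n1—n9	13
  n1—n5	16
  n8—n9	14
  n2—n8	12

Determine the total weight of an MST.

Prim's algorithm from n4:
Step 1: frontier [n2—n4 6, n4—n9 8] → take n2—n4 (6); add n2.
Step 2: frontier [n1—n2 4, n2—n8 12, n4—n9 8] → take n1—n2 (4); add n1.
Step 3: frontier [n1—n9 13, n1—n5 16, n1—n8 20, n2—n8 12, n4—n9 8] → take n4—n9 (8); add n9.
Step 4: frontier [n1—n5 16, n1—n8 20, n2—n8 12, n8—n9 14] → take n2—n8 (12); add n8.
Step 5: frontier [n1—n5 16, n3—n8 9, n5—n8 18] → take n3—n8 (9); add n3.
Step 6: frontier [n1—n5 16, n5—n8 18] → take n1—n5 (16); add n5.
MST edges: n2—n4, n1—n2, n4—n9, n2—n8, n3—n8, n1—n5; total weight 6+4+8+12+9+16 = 55.

55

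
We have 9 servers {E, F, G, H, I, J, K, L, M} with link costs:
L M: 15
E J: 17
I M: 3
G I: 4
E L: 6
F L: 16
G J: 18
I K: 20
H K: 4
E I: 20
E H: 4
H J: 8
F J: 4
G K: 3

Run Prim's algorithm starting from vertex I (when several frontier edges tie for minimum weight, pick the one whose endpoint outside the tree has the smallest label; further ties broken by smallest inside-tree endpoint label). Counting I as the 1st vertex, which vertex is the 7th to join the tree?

Prim, starting at I.
Step 1: cheapest edge leaving the tree is I M (3); add M.
Step 2: cheapest edge leaving the tree is G I (4); add G.
Step 3: cheapest edge leaving the tree is G K (3); add K.
Step 4: cheapest edge leaving the tree is H K (4); add H.
Step 5: cheapest edge leaving the tree is E H (4); add E.
Step 6: cheapest edge leaving the tree is E L (6); add L.
Step 7: cheapest edge leaving the tree is H J (8); add J.
Step 8: cheapest edge leaving the tree is F J (4); add F.
Vertex order: I, M, G, K, H, E, L, J, F. The 7th vertex is L.

L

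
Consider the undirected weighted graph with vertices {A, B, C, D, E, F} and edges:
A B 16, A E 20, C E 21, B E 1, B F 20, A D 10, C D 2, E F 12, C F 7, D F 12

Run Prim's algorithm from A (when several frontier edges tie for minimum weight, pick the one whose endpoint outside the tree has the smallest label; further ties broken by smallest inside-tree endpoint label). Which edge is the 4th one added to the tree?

E-F

Grow the tree from A using Prim:
Step 1: frontier [A D 10, A B 16, A E 20] → take A D (10); add D.
Step 2: frontier [A B 16, A E 20, C D 2, D F 12] → take C D (2); add C.
Step 3: frontier [A B 16, A E 20, C F 7, C E 21, D F 12] → take C F (7); add F.
Step 4: frontier [A B 16, A E 20, C E 21, E F 12, B F 20] → take E F (12); add E.
Step 5: frontier [A B 16, B E 1, B F 20] → take B E (1); add B.
The 4th edge added is E F.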